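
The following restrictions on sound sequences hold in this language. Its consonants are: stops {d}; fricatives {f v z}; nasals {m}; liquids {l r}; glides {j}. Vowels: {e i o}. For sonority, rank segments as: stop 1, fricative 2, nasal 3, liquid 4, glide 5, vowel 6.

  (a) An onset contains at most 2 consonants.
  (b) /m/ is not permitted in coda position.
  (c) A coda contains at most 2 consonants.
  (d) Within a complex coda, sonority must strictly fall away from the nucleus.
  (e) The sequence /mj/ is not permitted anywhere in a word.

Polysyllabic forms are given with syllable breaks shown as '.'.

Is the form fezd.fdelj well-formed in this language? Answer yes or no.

no

fezd.fdelj — violates constraint (d): syllable 2 coda /lj/: /l/ (liquid, 4) → /j/ (glide, 5) does not fall → ill-formed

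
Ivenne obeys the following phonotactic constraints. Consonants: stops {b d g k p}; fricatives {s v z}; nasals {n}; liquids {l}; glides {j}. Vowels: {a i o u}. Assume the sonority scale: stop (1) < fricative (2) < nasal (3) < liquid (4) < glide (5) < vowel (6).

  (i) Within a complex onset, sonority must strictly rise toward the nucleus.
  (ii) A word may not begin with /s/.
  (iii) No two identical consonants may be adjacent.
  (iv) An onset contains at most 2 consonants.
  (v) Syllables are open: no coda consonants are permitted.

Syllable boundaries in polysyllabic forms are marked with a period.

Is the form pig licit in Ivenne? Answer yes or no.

no

pig — violates constraint (v): syllable 1 coda /g/ has 1 consonant (> 0) → illicit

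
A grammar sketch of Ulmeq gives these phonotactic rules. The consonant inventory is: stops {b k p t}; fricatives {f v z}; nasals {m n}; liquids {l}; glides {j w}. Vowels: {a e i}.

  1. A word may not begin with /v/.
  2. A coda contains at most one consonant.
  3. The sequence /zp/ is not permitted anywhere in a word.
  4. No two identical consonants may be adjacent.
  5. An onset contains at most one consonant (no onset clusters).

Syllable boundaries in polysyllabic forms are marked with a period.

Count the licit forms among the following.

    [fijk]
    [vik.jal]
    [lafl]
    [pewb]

0

[fijk] — violates constraint 2: syllable 1 coda /jk/ has 2 consonants (> 1) → illicit
[vik.jal] — violates constraint 1: word begins with /v/ → illicit
[lafl] — violates constraint 2: syllable 1 coda /fl/ has 2 consonants (> 1) → illicit
[pewb] — violates constraint 2: syllable 1 coda /wb/ has 2 consonants (> 1) → illicit
No form is licit → 0.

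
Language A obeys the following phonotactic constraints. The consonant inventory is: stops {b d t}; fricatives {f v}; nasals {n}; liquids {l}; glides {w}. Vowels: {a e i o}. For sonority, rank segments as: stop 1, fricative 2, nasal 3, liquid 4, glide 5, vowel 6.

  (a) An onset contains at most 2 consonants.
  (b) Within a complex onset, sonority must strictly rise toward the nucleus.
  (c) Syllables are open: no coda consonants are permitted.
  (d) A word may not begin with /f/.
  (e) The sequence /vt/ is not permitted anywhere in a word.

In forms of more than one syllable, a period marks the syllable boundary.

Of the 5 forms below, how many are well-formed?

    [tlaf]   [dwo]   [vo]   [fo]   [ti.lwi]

[tlaf] — violates constraint (c): syllable 1 coda /f/ has 1 consonant (> 0) → ill-formed
[dwo] — σ1 onset /dw/ (1→5 rises), coda /∅/ ok → well-formed
[vo] — σ1 onset /v/, coda /∅/ ok → well-formed
[fo] — violates constraint (d): word begins with /f/ → ill-formed
[ti.lwi] — σ1 onset /t/, coda /∅/ ok; σ2 onset /lw/ (4→5 rises), coda /∅/ ok → well-formed
Well-formed: [dwo], [vo], [ti.lwi] → 3.

3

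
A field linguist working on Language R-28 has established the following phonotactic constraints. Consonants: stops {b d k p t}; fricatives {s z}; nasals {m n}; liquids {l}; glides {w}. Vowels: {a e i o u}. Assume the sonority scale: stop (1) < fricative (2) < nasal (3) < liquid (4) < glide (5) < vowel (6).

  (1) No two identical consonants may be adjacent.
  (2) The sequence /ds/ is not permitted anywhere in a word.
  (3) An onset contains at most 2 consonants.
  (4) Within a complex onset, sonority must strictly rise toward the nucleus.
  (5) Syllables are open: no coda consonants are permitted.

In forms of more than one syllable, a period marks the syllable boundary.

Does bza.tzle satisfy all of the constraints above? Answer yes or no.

no

bza.tzle — violates constraint 3: syllable 2 onset /tzl/ has 3 consonants (> 2) → ill-formed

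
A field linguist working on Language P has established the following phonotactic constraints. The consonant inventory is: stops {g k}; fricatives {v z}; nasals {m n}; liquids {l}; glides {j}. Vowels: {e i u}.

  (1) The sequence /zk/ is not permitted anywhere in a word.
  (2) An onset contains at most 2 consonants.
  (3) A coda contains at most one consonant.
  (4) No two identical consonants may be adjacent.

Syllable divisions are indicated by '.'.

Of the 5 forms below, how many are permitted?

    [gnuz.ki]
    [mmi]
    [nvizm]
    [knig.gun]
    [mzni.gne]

0

[gnuz.ki] — violates constraint 1: contains banned sequence /zk/ → not permitted
[mmi] — violates constraint 4: adjacent identical consonants /mm/ → not permitted
[nvizm] — violates constraint 3: syllable 1 coda /zm/ has 2 consonants (> 1) → not permitted
[knig.gun] — violates constraint 4: adjacent identical consonants /gg/ → not permitted
[mzni.gne] — violates constraint 2: syllable 1 onset /mzn/ has 3 consonants (> 2) → not permitted
No form is permitted → 0.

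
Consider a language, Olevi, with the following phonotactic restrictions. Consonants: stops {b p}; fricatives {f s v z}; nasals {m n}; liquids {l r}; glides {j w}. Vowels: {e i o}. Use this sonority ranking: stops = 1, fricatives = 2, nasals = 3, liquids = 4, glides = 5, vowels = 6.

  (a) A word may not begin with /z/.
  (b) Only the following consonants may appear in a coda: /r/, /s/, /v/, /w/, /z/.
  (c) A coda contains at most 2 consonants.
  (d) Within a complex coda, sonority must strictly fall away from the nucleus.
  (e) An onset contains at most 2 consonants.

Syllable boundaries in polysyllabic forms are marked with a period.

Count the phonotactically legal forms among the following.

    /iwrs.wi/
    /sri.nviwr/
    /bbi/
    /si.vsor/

/iwrs.wi/ — violates constraint (c): syllable 1 coda /wrs/ has 3 consonants (> 2) → phonotactically illegal
/sri.nviwr/ — σ1 onset /sr/ (2C), coda /∅/ ok; σ2 onset /nv/ (2C), coda /wr/ (5→4 falls) ok → phonotactically legal
/bbi/ — σ1 onset /bb/ (2C), coda /∅/ ok → phonotactically legal
/si.vsor/ — σ1 onset /s/, coda /∅/ ok; σ2 onset /vs/ (2C), coda /r/ ok → phonotactically legal
Phonotactically legal: /sri.nviwr/, /bbi/, /si.vsor/ → 3.

3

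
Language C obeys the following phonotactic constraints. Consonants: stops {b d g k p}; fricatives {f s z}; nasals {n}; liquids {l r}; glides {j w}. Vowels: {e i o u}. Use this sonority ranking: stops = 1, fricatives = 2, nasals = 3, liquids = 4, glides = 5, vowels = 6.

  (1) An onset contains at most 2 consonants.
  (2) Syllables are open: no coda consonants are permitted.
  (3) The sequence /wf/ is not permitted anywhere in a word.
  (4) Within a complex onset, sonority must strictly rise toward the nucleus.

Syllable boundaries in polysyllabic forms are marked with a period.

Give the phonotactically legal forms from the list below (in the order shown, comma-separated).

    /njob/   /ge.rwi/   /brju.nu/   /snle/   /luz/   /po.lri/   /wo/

/njob/ — violates constraint 2: syllable 1 coda /b/ has 1 consonant (> 0) → phonotactically illegal
/ge.rwi/ — σ1 onset /g/, coda /∅/ ok; σ2 onset /rw/ (4→5 rises), coda /∅/ ok → phonotactically legal
/brju.nu/ — violates constraint 1: syllable 1 onset /brj/ has 3 consonants (> 2) → phonotactically illegal
/snle/ — violates constraint 1: syllable 1 onset /snl/ has 3 consonants (> 2) → phonotactically illegal
/luz/ — violates constraint 2: syllable 1 coda /z/ has 1 consonant (> 0) → phonotactically illegal
/po.lri/ — violates constraint 4: syllable 2 onset /lr/: /l/ (liquid, 4) → /r/ (liquid, 4) does not rise → phonotactically illegal
/wo/ — σ1 onset /w/, coda /∅/ ok → phonotactically legal

/ge.rwi/, /wo/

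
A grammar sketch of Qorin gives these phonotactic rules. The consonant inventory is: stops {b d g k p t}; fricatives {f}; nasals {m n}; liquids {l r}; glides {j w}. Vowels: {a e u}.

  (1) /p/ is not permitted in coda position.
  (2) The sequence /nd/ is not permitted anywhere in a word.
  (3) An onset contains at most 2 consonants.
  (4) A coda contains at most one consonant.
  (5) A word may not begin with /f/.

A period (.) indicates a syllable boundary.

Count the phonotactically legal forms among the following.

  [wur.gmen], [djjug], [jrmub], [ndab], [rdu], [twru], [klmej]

2

[wur.gmen] — σ1 onset /w/, coda /r/ ok; σ2 onset /gm/ (2C), coda /n/ ok → phonotactically legal
[djjug] — violates constraint 3: syllable 1 onset /djj/ has 3 consonants (> 2) → phonotactically illegal
[jrmub] — violates constraint 3: syllable 1 onset /jrm/ has 3 consonants (> 2) → phonotactically illegal
[ndab] — violates constraint 2: contains banned sequence /nd/ → phonotactically illegal
[rdu] — σ1 onset /rd/ (2C), coda /∅/ ok → phonotactically legal
[twru] — violates constraint 3: syllable 1 onset /twr/ has 3 consonants (> 2) → phonotactically illegal
[klmej] — violates constraint 3: syllable 1 onset /klm/ has 3 consonants (> 2) → phonotactically illegal
Phonotactically legal: [wur.gmen], [rdu] → 2.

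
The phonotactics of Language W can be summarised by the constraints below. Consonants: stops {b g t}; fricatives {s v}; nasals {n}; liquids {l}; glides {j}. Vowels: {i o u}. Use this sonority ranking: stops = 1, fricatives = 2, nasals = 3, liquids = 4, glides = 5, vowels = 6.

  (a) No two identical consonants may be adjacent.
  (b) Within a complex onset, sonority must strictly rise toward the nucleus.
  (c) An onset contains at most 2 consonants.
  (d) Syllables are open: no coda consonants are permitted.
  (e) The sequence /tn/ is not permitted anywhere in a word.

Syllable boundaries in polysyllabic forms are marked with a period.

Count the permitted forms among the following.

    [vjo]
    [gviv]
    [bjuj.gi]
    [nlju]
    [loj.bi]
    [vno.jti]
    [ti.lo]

2

[vjo] — σ1 onset /vj/ (2→5 rises), coda /∅/ ok → permitted
[gviv] — violates constraint (d): syllable 1 coda /v/ has 1 consonant (> 0) → not permitted
[bjuj.gi] — violates constraint (d): syllable 1 coda /j/ has 1 consonant (> 0) → not permitted
[nlju] — violates constraint (c): syllable 1 onset /nlj/ has 3 consonants (> 2) → not permitted
[loj.bi] — violates constraint (d): syllable 1 coda /j/ has 1 consonant (> 0) → not permitted
[vno.jti] — violates constraint (b): syllable 2 onset /jt/: /j/ (glide, 5) → /t/ (stop, 1) does not rise → not permitted
[ti.lo] — σ1 onset /t/, coda /∅/ ok; σ2 onset /l/, coda /∅/ ok → permitted
Permitted: [vjo], [ti.lo] → 2.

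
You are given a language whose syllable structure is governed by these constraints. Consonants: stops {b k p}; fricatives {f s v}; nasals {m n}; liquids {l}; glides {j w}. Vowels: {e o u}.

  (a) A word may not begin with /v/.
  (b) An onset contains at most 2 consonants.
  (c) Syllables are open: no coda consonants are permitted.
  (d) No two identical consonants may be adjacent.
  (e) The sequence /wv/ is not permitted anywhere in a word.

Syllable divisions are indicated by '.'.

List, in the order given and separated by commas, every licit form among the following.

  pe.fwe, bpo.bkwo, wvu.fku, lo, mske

pe.fwe, lo

pe.fwe — σ1 onset /p/, coda /∅/ ok; σ2 onset /fw/ (2C), coda /∅/ ok → licit
bpo.bkwo — violates constraint (b): syllable 2 onset /bkw/ has 3 consonants (> 2) → illicit
wvu.fku — violates constraint (e): contains banned sequence /wv/ → illicit
lo — σ1 onset /l/, coda /∅/ ok → licit
mske — violates constraint (b): syllable 1 onset /msk/ has 3 consonants (> 2) → illicit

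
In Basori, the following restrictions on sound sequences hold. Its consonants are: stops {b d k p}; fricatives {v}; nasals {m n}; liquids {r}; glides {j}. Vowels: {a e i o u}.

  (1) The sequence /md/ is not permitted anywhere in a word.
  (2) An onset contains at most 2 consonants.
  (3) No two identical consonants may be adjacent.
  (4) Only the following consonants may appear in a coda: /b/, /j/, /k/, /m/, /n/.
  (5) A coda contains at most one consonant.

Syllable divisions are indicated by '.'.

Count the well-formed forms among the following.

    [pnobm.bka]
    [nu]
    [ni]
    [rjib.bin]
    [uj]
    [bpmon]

[pnobm.bka] — violates constraint 5: syllable 1 coda /bm/ has 2 consonants (> 1) → ill-formed
[nu] — σ1 onset /n/, coda /∅/ ok → well-formed
[ni] — σ1 onset /n/, coda /∅/ ok → well-formed
[rjib.bin] — violates constraint 3: adjacent identical consonants /bb/ → ill-formed
[uj] — σ1 onset /∅/, coda /j/ ok → well-formed
[bpmon] — violates constraint 2: syllable 1 onset /bpm/ has 3 consonants (> 2) → ill-formed
Well-formed: [nu], [ni], [uj] → 3.

3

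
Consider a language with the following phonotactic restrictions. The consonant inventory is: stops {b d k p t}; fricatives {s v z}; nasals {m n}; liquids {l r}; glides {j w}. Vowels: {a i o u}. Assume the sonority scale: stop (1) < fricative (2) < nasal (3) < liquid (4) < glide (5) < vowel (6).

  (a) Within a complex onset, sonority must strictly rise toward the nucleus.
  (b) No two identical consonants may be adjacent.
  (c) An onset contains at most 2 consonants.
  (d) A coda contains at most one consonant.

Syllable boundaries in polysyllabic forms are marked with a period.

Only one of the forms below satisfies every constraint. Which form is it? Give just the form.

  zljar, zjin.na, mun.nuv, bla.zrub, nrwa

bla.zrub

zljar — violates constraint (c): syllable 1 onset /zlj/ has 3 consonants (> 2) → not permitted
zjin.na — violates constraint (b): adjacent identical consonants /nn/ → not permitted
mun.nuv — violates constraint (b): adjacent identical consonants /nn/ → not permitted
bla.zrub — σ1 onset /bl/ (1→4 rises), coda /∅/ ok; σ2 onset /zr/ (2→4 rises), coda /b/ ok → permitted
nrwa — violates constraint (c): syllable 1 onset /nrw/ has 3 consonants (> 2) → not permitted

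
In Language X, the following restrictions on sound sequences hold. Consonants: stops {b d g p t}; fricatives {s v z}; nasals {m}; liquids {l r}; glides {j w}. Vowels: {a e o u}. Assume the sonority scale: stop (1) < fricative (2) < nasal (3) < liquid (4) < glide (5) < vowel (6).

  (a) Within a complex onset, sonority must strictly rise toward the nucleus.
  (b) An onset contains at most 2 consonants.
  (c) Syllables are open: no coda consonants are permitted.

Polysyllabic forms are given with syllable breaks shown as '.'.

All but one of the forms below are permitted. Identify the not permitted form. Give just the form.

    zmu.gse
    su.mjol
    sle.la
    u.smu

zmu.gse — σ1 onset /zm/ (2→3 rises), coda /∅/ ok; σ2 onset /gs/ (1→2 rises), coda /∅/ ok → permitted
su.mjol — violates constraint (c): syllable 2 coda /l/ has 1 consonant (> 0) → not permitted
sle.la — σ1 onset /sl/ (2→4 rises), coda /∅/ ok; σ2 onset /l/, coda /∅/ ok → permitted
u.smu — σ1 onset /∅/, coda /∅/ ok; σ2 onset /sm/ (2→3 rises), coda /∅/ ok → permitted

su.mjol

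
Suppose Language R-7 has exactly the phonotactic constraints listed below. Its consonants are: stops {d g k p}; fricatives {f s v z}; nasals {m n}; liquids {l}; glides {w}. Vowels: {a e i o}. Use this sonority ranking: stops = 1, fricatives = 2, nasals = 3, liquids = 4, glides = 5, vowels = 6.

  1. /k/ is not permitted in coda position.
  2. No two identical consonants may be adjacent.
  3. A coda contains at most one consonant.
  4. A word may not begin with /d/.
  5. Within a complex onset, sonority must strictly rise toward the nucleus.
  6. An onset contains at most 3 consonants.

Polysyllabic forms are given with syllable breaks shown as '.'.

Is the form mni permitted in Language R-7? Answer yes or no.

no

mni — violates constraint 5: syllable 1 onset /mn/: /m/ (nasal, 3) → /n/ (nasal, 3) does not rise → not permitted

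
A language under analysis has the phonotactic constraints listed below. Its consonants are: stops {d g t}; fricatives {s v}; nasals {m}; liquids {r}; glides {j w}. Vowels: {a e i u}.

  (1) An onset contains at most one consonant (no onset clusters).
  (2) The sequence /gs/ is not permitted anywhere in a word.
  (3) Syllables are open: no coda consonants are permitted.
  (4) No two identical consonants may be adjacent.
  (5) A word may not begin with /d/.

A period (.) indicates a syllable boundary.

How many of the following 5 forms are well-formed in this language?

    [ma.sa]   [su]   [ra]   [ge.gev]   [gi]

4

[ma.sa] — σ1 onset /m/, coda /∅/ ok; σ2 onset /s/, coda /∅/ ok → well-formed
[su] — σ1 onset /s/, coda /∅/ ok → well-formed
[ra] — σ1 onset /r/, coda /∅/ ok → well-formed
[ge.gev] — violates constraint 3: syllable 2 coda /v/ has 1 consonant (> 0) → ill-formed
[gi] — σ1 onset /g/, coda /∅/ ok → well-formed
Well-formed: [ma.sa], [su], [ra], [gi] → 4.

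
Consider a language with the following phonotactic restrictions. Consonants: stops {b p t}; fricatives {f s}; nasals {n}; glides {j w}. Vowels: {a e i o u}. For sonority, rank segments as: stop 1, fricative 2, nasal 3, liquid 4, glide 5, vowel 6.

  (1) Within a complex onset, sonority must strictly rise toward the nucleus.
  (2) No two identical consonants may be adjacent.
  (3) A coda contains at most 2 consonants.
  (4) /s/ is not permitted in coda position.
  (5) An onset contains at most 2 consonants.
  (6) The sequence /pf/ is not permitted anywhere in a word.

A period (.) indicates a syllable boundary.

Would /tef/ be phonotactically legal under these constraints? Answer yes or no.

/tef/ — σ1 onset /t/, coda /f/ ok → phonotactically legal

yes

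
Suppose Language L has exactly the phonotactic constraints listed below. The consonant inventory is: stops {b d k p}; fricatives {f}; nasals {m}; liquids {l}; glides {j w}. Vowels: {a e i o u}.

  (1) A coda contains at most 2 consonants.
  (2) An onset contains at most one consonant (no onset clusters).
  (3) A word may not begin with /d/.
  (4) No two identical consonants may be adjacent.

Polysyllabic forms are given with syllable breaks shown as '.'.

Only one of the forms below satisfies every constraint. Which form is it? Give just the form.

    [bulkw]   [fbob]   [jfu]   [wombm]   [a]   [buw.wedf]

[a]

[bulkw] — violates constraint 1: syllable 1 coda /lkw/ has 3 consonants (> 2) → illicit
[fbob] — violates constraint 2: syllable 1 onset /fb/ has 2 consonants (> 1) → illicit
[jfu] — violates constraint 2: syllable 1 onset /jf/ has 2 consonants (> 1) → illicit
[wombm] — violates constraint 1: syllable 1 coda /mbm/ has 3 consonants (> 2) → illicit
[a] — σ1 onset /∅/, coda /∅/ ok → licit
[buw.wedf] — violates constraint 4: adjacent identical consonants /ww/ → illicit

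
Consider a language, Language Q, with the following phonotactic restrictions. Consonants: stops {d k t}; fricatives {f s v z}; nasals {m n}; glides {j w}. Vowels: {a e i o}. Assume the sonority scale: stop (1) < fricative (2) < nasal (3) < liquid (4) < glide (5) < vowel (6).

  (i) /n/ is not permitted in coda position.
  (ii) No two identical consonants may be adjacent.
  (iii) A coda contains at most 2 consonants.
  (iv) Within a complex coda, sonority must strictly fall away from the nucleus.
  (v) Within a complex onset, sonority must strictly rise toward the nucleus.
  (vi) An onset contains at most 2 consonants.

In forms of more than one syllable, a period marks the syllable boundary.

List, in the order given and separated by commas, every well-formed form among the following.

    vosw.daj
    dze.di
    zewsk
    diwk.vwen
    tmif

vosw.daj — violates constraint (iv): syllable 1 coda /sw/: /s/ (fricative, 2) → /w/ (glide, 5) does not fall → ill-formed
dze.di — σ1 onset /dz/ (1→2 rises), coda /∅/ ok; σ2 onset /d/, coda /∅/ ok → well-formed
zewsk — violates constraint (iii): syllable 1 coda /wsk/ has 3 consonants (> 2) → ill-formed
diwk.vwen — violates constraint (i): syllable 2 coda contains /n/ → ill-formed
tmif — σ1 onset /tm/ (1→3 rises), coda /f/ ok → well-formed

dze.di, tmif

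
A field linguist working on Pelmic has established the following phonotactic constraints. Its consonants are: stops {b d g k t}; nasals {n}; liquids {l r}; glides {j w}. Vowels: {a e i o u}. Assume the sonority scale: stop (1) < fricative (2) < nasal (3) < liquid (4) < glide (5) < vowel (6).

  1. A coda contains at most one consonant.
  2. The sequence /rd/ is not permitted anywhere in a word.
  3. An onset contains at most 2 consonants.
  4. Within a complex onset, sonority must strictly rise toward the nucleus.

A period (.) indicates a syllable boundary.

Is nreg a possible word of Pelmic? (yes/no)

yes

nreg — σ1 onset /nr/ (3→4 rises), coda /g/ ok → well-formed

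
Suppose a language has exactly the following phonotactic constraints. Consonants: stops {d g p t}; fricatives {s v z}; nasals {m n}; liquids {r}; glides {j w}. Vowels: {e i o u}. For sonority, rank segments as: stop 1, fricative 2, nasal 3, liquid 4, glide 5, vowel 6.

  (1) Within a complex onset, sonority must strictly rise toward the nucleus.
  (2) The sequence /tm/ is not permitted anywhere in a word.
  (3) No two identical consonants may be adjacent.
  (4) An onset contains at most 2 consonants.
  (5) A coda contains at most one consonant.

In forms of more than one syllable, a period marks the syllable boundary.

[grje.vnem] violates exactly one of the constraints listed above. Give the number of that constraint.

4

[grje.vnem]: syllable 1 onset /grj/ has 3 consonants (> 2).
This is a violation of constraint 4: "An onset contains at most 2 consonants."
The remaining constraints (1, 2, 3, 5) are satisfied.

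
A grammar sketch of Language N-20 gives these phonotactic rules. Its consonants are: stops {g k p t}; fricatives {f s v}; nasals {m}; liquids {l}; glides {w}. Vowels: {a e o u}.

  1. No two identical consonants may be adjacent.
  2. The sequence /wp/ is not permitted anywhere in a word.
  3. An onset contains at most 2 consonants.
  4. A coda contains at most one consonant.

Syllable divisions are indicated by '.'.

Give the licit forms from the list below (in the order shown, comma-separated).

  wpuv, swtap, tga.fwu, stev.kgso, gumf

wpuv — violates constraint 2: contains banned sequence /wp/ → illicit
swtap — violates constraint 3: syllable 1 onset /swt/ has 3 consonants (> 2) → illicit
tga.fwu — σ1 onset /tg/ (2C), coda /∅/ ok; σ2 onset /fw/ (2C), coda /∅/ ok → licit
stev.kgso — violates constraint 3: syllable 2 onset /kgs/ has 3 consonants (> 2) → illicit
gumf — violates constraint 4: syllable 1 coda /mf/ has 2 consonants (> 1) → illicit

tga.fwu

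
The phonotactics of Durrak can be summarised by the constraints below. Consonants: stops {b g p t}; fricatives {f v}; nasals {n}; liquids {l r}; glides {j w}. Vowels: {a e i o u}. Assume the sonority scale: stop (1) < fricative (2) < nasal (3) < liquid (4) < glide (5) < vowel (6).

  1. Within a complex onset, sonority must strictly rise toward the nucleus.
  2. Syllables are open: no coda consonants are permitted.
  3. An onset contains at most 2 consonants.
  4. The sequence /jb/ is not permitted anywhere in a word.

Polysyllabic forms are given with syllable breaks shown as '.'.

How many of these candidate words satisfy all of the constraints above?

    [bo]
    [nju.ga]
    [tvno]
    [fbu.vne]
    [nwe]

3

[bo] — σ1 onset /b/, coda /∅/ ok → phonotactically legal
[nju.ga] — σ1 onset /nj/ (3→5 rises), coda /∅/ ok; σ2 onset /g/, coda /∅/ ok → phonotactically legal
[tvno] — violates constraint 3: syllable 1 onset /tvn/ has 3 consonants (> 2) → phonotactically illegal
[fbu.vne] — violates constraint 1: syllable 1 onset /fb/: /f/ (fricative, 2) → /b/ (stop, 1) does not rise → phonotactically illegal
[nwe] — σ1 onset /nw/ (3→5 rises), coda /∅/ ok → phonotactically legal
Phonotactically legal: [bo], [nju.ga], [nwe] → 3.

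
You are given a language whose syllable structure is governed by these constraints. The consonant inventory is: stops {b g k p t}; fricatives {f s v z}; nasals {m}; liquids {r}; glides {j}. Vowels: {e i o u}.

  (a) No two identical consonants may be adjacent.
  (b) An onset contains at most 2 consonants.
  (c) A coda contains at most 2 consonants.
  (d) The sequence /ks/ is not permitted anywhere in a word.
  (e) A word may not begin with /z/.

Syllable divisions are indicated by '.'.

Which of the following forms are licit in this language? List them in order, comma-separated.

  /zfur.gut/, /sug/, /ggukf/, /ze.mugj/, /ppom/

/sug/

/zfur.gut/ — violates constraint (e): word begins with /z/ → illicit
/sug/ — σ1 onset /s/, coda /g/ ok → licit
/ggukf/ — violates constraint (a): adjacent identical consonants /gg/ → illicit
/ze.mugj/ — violates constraint (e): word begins with /z/ → illicit
/ppom/ — violates constraint (a): adjacent identical consonants /pp/ → illicit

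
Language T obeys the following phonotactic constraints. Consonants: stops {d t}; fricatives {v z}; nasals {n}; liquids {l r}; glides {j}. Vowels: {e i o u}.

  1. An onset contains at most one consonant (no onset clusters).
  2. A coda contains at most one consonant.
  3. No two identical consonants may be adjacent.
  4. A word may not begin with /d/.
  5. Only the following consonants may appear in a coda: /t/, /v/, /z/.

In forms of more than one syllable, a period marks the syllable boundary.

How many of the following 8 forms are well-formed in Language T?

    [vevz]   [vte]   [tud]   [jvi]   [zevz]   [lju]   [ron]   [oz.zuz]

0

[vevz] — violates constraint 2: syllable 1 coda /vz/ has 2 consonants (> 1) → ill-formed
[vte] — violates constraint 1: syllable 1 onset /vt/ has 2 consonants (> 1) → ill-formed
[tud] — violates constraint 5: syllable 1 coda contains /d/, which is not a licensed coda consonant → ill-formed
[jvi] — violates constraint 1: syllable 1 onset /jv/ has 2 consonants (> 1) → ill-formed
[zevz] — violates constraint 2: syllable 1 coda /vz/ has 2 consonants (> 1) → ill-formed
[lju] — violates constraint 1: syllable 1 onset /lj/ has 2 consonants (> 1) → ill-formed
[ron] — violates constraint 5: syllable 1 coda contains /n/, which is not a licensed coda consonant → ill-formed
[oz.zuz] — violates constraint 3: adjacent identical consonants /zz/ → ill-formed
No form is well-formed → 0.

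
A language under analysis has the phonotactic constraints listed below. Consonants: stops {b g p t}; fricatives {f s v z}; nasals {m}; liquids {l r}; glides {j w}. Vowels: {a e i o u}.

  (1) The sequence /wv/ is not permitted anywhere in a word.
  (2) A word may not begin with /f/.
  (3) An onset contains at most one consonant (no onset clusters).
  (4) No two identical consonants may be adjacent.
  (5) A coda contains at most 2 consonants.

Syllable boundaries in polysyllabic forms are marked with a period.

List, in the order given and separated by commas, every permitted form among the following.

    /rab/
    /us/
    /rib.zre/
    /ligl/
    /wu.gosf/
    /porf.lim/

/rab/ — σ1 onset /r/, coda /b/ ok → permitted
/us/ — σ1 onset /∅/, coda /s/ ok → permitted
/rib.zre/ — violates constraint 3: syllable 2 onset /zr/ has 2 consonants (> 1) → not permitted
/ligl/ — σ1 onset /l/, coda /gl/ (2C) ok → permitted
/wu.gosf/ — σ1 onset /w/, coda /∅/ ok; σ2 onset /g/, coda /sf/ (2C) ok → permitted
/porf.lim/ — σ1 onset /p/, coda /rf/ (2C) ok; σ2 onset /l/, coda /m/ ok → permitted

/rab/, /us/, /ligl/, /wu.gosf/, /porf.lim/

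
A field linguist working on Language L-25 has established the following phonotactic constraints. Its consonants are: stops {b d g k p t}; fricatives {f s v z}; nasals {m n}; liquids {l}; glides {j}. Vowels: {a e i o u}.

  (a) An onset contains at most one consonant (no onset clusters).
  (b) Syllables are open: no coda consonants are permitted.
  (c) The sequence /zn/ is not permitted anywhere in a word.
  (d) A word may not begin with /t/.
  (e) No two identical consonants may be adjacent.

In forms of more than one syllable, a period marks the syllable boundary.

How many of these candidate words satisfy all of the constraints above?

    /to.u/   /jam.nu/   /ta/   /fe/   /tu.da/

1

/to.u/ — violates constraint (d): word begins with /t/ → not permitted
/jam.nu/ — violates constraint (b): syllable 1 coda /m/ has 1 consonant (> 0) → not permitted
/ta/ — violates constraint (d): word begins with /t/ → not permitted
/fe/ — σ1 onset /f/, coda /∅/ ok → permitted
/tu.da/ — violates constraint (d): word begins with /t/ → not permitted
Permitted: /fe/ → 1.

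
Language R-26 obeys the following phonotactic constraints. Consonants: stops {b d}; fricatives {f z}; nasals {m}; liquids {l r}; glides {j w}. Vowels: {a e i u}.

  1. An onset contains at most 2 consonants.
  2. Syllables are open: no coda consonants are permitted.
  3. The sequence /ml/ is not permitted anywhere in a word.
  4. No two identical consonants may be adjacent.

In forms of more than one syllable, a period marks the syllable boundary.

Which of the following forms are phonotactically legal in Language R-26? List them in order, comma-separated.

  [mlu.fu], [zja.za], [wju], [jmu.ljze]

[mlu.fu] — violates constraint 3: contains banned sequence /ml/ → phonotactically illegal
[zja.za] — σ1 onset /zj/ (2C), coda /∅/ ok; σ2 onset /z/, coda /∅/ ok → phonotactically legal
[wju] — σ1 onset /wj/ (2C), coda /∅/ ok → phonotactically legal
[jmu.ljze] — violates constraint 1: syllable 2 onset /ljz/ has 3 consonants (> 2) → phonotactically illegal

[zja.za], [wju]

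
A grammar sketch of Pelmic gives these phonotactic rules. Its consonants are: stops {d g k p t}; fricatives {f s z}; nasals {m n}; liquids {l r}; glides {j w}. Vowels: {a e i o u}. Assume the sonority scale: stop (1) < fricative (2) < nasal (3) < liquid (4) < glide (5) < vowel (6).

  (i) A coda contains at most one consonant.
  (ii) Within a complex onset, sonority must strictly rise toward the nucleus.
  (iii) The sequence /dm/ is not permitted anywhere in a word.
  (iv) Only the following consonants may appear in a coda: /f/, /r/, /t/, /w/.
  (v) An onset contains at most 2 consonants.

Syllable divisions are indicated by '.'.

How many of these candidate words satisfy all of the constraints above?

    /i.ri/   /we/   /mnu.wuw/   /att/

2

/i.ri/ — σ1 onset /∅/, coda /∅/ ok; σ2 onset /r/, coda /∅/ ok → well-formed
/we/ — σ1 onset /w/, coda /∅/ ok → well-formed
/mnu.wuw/ — violates constraint (ii): syllable 1 onset /mn/: /m/ (nasal, 3) → /n/ (nasal, 3) does not rise → ill-formed
/att/ — violates constraint (i): syllable 1 coda /tt/ has 2 consonants (> 1) → ill-formed
Well-formed: /i.ri/, /we/ → 2.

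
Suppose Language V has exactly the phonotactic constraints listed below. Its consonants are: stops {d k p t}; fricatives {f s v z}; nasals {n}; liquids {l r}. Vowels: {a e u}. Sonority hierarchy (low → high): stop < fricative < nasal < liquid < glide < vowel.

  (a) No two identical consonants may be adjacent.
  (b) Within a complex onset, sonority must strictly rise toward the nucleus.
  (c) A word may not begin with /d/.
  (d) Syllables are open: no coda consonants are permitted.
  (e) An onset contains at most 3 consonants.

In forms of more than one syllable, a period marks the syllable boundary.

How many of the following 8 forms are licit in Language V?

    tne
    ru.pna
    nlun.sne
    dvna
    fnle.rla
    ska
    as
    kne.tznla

tne — σ1 onset /tn/ (1→3 rises), coda /∅/ ok → licit
ru.pna — σ1 onset /r/, coda /∅/ ok; σ2 onset /pn/ (1→3 rises), coda /∅/ ok → licit
nlun.sne — violates constraint (d): syllable 1 coda /n/ has 1 consonant (> 0) → illicit
dvna — violates constraint (c): word begins with /d/ → illicit
fnle.rla — violates constraint (b): syllable 2 onset /rl/: /r/ (liquid, 4) → /l/ (liquid, 4) does not rise → illicit
ska — violates constraint (b): syllable 1 onset /sk/: /s/ (fricative, 2) → /k/ (stop, 1) does not rise → illicit
as — violates constraint (d): syllable 1 coda /s/ has 1 consonant (> 0) → illicit
kne.tznla — violates constraint (e): syllable 2 onset /tznl/ has 4 consonants (> 3) → illicit
Licit: tne, ru.pna → 2.

2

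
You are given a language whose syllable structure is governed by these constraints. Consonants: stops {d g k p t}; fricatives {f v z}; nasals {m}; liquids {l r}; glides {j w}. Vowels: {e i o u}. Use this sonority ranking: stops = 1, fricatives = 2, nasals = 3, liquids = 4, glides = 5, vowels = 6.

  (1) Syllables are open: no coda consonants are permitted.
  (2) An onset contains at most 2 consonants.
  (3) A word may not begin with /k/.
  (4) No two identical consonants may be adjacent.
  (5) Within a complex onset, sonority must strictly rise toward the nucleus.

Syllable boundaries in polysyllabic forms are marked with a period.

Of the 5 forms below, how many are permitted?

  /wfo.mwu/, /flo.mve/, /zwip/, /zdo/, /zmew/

/wfo.mwu/ — violates constraint 5: syllable 1 onset /wf/: /w/ (glide, 5) → /f/ (fricative, 2) does not rise → not permitted
/flo.mve/ — violates constraint 5: syllable 2 onset /mv/: /m/ (nasal, 3) → /v/ (fricative, 2) does not rise → not permitted
/zwip/ — violates constraint 1: syllable 1 coda /p/ has 1 consonant (> 0) → not permitted
/zdo/ — violates constraint 5: syllable 1 onset /zd/: /z/ (fricative, 2) → /d/ (stop, 1) does not rise → not permitted
/zmew/ — violates constraint 1: syllable 1 coda /w/ has 1 consonant (> 0) → not permitted
No form is permitted → 0.

0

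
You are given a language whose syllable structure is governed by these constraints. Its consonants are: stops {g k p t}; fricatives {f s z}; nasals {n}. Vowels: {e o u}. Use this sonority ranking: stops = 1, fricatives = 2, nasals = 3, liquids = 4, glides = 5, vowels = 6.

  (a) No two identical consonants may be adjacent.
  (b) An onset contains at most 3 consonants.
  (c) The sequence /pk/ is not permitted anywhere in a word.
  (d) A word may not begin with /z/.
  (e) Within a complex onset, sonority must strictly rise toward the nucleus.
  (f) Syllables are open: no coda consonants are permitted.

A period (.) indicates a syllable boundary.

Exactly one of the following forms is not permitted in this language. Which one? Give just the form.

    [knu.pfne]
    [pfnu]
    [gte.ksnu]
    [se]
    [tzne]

[gte.ksnu]

[knu.pfne] — σ1 onset /kn/ (1→3 rises), coda /∅/ ok; σ2 onset /pfn/ (1→2→3 rises), coda /∅/ ok → permitted
[pfnu] — σ1 onset /pfn/ (1→2→3 rises), coda /∅/ ok → permitted
[gte.ksnu] — violates constraint (e): syllable 1 onset /gt/: /g/ (stop, 1) → /t/ (stop, 1) does not rise → not permitted
[se] — σ1 onset /s/, coda /∅/ ok → permitted
[tzne] — σ1 onset /tzn/ (1→2→3 rises), coda /∅/ ok → permitted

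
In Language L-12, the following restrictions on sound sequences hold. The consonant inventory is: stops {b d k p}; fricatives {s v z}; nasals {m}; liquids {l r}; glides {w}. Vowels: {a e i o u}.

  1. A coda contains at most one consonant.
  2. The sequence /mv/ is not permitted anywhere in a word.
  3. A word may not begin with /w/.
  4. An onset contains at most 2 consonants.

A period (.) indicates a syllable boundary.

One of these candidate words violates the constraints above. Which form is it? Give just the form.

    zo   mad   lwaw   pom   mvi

zo — σ1 onset /z/, coda /∅/ ok → phonotactically legal
mad — σ1 onset /m/, coda /d/ ok → phonotactically legal
lwaw — σ1 onset /lw/ (2C), coda /w/ ok → phonotactically legal
pom — σ1 onset /p/, coda /m/ ok → phonotactically legal
mvi — violates constraint 2: contains banned sequence /mv/ → phonotactically illegal

mvi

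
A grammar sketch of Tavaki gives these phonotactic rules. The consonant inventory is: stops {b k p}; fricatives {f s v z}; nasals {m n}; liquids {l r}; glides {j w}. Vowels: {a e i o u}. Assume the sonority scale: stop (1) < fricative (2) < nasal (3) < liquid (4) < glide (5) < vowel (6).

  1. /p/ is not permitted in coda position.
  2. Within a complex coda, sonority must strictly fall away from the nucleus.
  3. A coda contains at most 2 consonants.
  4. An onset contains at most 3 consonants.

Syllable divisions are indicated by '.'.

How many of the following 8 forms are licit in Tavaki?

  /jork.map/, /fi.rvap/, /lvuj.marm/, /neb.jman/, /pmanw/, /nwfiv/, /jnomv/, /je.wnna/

5

/jork.map/ — violates constraint 1: syllable 2 coda contains /p/ → illicit
/fi.rvap/ — violates constraint 1: syllable 2 coda contains /p/ → illicit
/lvuj.marm/ — σ1 onset /lv/ (2C), coda /j/ ok; σ2 onset /m/, coda /rm/ (4→3 falls) ok → licit
/neb.jman/ — σ1 onset /n/, coda /b/ ok; σ2 onset /jm/ (2C), coda /n/ ok → licit
/pmanw/ — violates constraint 2: syllable 1 coda /nw/: /n/ (nasal, 3) → /w/ (glide, 5) does not fall → illicit
/nwfiv/ — σ1 onset /nwf/ (3C), coda /v/ ok → licit
/jnomv/ — σ1 onset /jn/ (2C), coda /mv/ (3→2 falls) ok → licit
/je.wnna/ — σ1 onset /j/, coda /∅/ ok; σ2 onset /wnn/ (3C), coda /∅/ ok → licit
Licit: /lvuj.marm/, /neb.jman/, /nwfiv/, /jnomv/, /je.wnna/ → 5.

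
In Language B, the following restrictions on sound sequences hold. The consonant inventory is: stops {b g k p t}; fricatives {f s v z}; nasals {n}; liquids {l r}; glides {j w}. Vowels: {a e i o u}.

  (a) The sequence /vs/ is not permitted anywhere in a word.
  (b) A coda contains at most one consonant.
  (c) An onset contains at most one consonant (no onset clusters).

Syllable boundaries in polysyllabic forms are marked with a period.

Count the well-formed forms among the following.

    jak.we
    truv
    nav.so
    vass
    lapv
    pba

1

jak.we — σ1 onset /j/, coda /k/ ok; σ2 onset /w/, coda /∅/ ok → well-formed
truv — violates constraint (c): syllable 1 onset /tr/ has 2 consonants (> 1) → ill-formed
nav.so — violates constraint (a): contains banned sequence /vs/ → ill-formed
vass — violates constraint (b): syllable 1 coda /ss/ has 2 consonants (> 1) → ill-formed
lapv — violates constraint (b): syllable 1 coda /pv/ has 2 consonants (> 1) → ill-formed
pba — violates constraint (c): syllable 1 onset /pb/ has 2 consonants (> 1) → ill-formed
Well-formed: jak.we → 1.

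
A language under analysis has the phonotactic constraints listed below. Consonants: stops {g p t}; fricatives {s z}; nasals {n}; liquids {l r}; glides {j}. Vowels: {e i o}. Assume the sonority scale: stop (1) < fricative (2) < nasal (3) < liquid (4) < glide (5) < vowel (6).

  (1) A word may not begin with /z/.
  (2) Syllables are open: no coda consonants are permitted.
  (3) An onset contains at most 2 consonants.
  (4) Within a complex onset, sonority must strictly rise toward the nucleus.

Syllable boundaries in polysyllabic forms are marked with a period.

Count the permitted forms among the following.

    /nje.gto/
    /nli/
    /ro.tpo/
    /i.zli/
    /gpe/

2

/nje.gto/ — violates constraint 4: syllable 2 onset /gt/: /g/ (stop, 1) → /t/ (stop, 1) does not rise → not permitted
/nli/ — σ1 onset /nl/ (3→4 rises), coda /∅/ ok → permitted
/ro.tpo/ — violates constraint 4: syllable 2 onset /tp/: /t/ (stop, 1) → /p/ (stop, 1) does not rise → not permitted
/i.zli/ — σ1 onset /∅/, coda /∅/ ok; σ2 onset /zl/ (2→4 rises), coda /∅/ ok → permitted
/gpe/ — violates constraint 4: syllable 1 onset /gp/: /g/ (stop, 1) → /p/ (stop, 1) does not rise → not permitted
Permitted: /nli/, /i.zli/ → 2.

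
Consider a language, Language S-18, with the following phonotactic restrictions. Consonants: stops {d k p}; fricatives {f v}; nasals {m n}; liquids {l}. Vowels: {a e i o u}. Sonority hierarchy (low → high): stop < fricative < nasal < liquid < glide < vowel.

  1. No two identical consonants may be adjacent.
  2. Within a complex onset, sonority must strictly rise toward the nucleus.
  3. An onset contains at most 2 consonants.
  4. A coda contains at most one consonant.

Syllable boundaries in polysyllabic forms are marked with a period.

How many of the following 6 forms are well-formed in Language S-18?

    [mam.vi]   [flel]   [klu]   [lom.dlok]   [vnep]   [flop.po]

5

[mam.vi] — σ1 onset /m/, coda /m/ ok; σ2 onset /v/, coda /∅/ ok → well-formed
[flel] — σ1 onset /fl/ (2→4 rises), coda /l/ ok → well-formed
[klu] — σ1 onset /kl/ (1→4 rises), coda /∅/ ok → well-formed
[lom.dlok] — σ1 onset /l/, coda /m/ ok; σ2 onset /dl/ (1→4 rises), coda /k/ ok → well-formed
[vnep] — σ1 onset /vn/ (2→3 rises), coda /p/ ok → well-formed
[flop.po] — violates constraint 1: adjacent identical consonants /pp/ → ill-formed
Well-formed: [mam.vi], [flel], [klu], [lom.dlok], [vnep] → 5.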